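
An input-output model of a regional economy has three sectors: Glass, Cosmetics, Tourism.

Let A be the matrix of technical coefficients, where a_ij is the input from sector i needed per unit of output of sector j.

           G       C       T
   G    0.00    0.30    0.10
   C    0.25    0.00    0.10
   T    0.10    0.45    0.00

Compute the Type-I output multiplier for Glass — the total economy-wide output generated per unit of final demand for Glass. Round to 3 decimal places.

m_G = 1.668

I − A =
  [   1.00    -0.30    -0.10]
  [  -0.25     1.00    -0.10]
  [  -0.10    -0.45     1.00]
Cofactors of I−A, C_ij = (−1)^(i+j)·(minor ij) (rows/columns in the sector order above):
  C_11 = (1.00)(1.00) − (-0.10)(-0.45) = 0.9550
  C_12 = −[(-0.25)(1.00) − (-0.10)(-0.10)] = 0.2600
  C_13 = (-0.25)(-0.45) − (1.00)(-0.10) = 0.2125
  C_21 = −[(-0.30)(1.00) − (-0.10)(-0.45)] = 0.3450
  C_22 = (1.00)(1.00) − (-0.10)(-0.10) = 0.9900
  C_23 = −[(1.00)(-0.45) − (-0.30)(-0.10)] = 0.4800
  C_31 = (-0.30)(-0.10) − (-0.10)(1.00) = 0.1300
  C_32 = −[(1.00)(-0.10) − (-0.10)(-0.25)] = 0.1250
  C_33 = (1.00)(1.00) − (-0.30)(-0.25) = 0.9250
det(I−A) = Σ_j (I−A)_1j·C_1j = (1.00)(0.9550) + (-0.30)(0.2600) + (-0.10)(0.2125) = 0.85575
adj(I−A) = Cᵀ =
  [ 0.9550   0.3450   0.1300]
  [ 0.2600   0.9900   0.1250]
  [ 0.2125   0.4800   0.9250]
(I − A)⁻¹ = adj(I−A) / det(I−A) ≈
  [   1.1160     0.4032     0.1519]
  [   0.3038     1.1569     0.1461]
  [   0.2483     0.5609     1.0809]
The output multiplier for sector j is the column-j sum of the Leontief inverse (I − A)⁻¹ = adj(I−A) / det(I−A).
Column G of adj(I−A): (0.9550, 0.2600, 0.2125); det(I−A) = 0.85575.
m_G = (0.9550 + 0.2600 + 0.2125) / 0.85575 = 1.4275 / 0.85575 ≈ 1.668.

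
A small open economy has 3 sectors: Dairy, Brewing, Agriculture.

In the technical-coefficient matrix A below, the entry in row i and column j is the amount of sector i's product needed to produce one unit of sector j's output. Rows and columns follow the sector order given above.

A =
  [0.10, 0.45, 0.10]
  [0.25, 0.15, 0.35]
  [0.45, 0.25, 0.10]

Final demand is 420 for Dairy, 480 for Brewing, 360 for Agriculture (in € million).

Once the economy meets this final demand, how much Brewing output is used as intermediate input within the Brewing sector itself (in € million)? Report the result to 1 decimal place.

I − A =
  [   0.90    -0.45    -0.10]
  [  -0.25     0.85    -0.35]
  [  -0.45    -0.25     0.90]
Cofactors of I−A, C_ij = (−1)^(i+j)·(minor ij) (rows/columns in the sector order above):
  C_11 = (0.85)(0.90) − (-0.35)(-0.25) = 0.6775
  C_12 = −[(-0.25)(0.90) − (-0.35)(-0.45)] = 0.3825
  C_13 = (-0.25)(-0.25) − (0.85)(-0.45) = 0.4450
  C_21 = −[(-0.45)(0.90) − (-0.10)(-0.25)] = 0.4300
  C_22 = (0.90)(0.90) − (-0.10)(-0.45) = 0.7650
  C_23 = −[(0.90)(-0.25) − (-0.45)(-0.45)] = 0.4275
  C_31 = (-0.45)(-0.35) − (-0.10)(0.85) = 0.2425
  C_32 = −[(0.90)(-0.35) − (-0.10)(-0.25)] = 0.3400
  C_33 = (0.90)(0.85) − (-0.45)(-0.25) = 0.6525
det(I−A) = Σ_j (I−A)_1j·C_1j = (0.90)(0.6775) + (-0.45)(0.3825) + (-0.10)(0.4450) = 0.393125
adj(I−A) = Cᵀ =
  [ 0.6775   0.4300   0.2425]
  [ 0.3825   0.7650   0.3400]
  [ 0.4450   0.4275   0.6525]
(I − A)⁻¹ = adj(I−A) / det(I−A) ≈
  [   1.7234     1.0938     0.6169]
  [   0.9730     1.9459     0.8649]
  [   1.1320     1.0874     1.6598]
First solve x = (I − A)⁻¹ d = adj(I−A)·d / det(I−A); in particular x_B = (0.3825·420 + 0.7650·480 + 0.3400·360) / 0.393125 = 650.25 / 0.393125 ≈ 1654.054.
Intermediate flow from B to B: z_BB = a_BB · x_B = 0.15 × 650.25 / 0.393125 = 97.5375 / 0.393125 ≈ 248.1.

z_BB = 248.1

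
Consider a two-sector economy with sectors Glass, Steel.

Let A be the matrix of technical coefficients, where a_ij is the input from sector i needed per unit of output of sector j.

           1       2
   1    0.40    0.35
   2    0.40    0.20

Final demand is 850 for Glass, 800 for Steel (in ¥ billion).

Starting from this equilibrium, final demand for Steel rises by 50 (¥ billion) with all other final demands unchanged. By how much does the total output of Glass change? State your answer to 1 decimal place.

Δx_1 = 51.5

I − A =
  [   0.60    -0.35]
  [  -0.40     0.80]
det(I−A) = (0.60)(0.80) − (-0.35)(-0.40) = 0.3400
adj(I−A) = [[0.80, 0.35], [0.40, 0.60]]
(I − A)⁻¹ = adj(I−A) / det(I−A) ≈
  [   2.3529     1.0294]
  [   1.1765     1.7647]
Δx = (I − A)⁻¹ Δd with Δd having +50 in the Steel component and 0 elsewhere.
So Δx_1 = L_12 · (+50), where L_12 = adj(I−A)_12 / det(I−A) = 0.35 / 0.3400.
Δx_1 = 0.35 × (+50) / 0.3400 = 17.50 / 0.3400 ≈ 51.5.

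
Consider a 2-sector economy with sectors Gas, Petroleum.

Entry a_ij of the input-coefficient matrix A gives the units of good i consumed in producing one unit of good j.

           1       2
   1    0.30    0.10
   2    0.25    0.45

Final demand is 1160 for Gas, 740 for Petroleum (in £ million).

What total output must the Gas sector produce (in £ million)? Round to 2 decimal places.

x_1 = 1977.78

I − A =
  [   0.70    -0.10]
  [  -0.25     0.55]
det(I−A) = (0.70)(0.55) − (-0.10)(-0.25) = 0.3600
adj(I−A) = [[0.55, 0.10], [0.25, 0.70]]
(I − A)⁻¹ = adj(I−A) / det(I−A) ≈
  [   1.5278     0.2778]
  [   0.6944     1.9444]
x = (I − A)⁻¹ d = adj(I−A)·d / det(I−A), with det(I−A) = 0.3600:
  x_1 = (0.55·1160 + 0.10·740) / 0.3600 = 712.00 / 0.3600 ≈ 1977.78
  x_2 = (0.25·1160 + 0.70·740) / 0.3600 = 808.00 / 0.3600 ≈ 2244.44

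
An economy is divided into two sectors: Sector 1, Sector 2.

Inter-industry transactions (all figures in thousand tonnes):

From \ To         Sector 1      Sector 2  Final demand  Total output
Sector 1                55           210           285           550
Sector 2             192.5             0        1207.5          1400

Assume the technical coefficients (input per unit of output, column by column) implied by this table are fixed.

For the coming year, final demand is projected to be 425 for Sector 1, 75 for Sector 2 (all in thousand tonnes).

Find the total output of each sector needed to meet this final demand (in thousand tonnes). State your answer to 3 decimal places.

x_1 = 514.749, x_2 = 255.162

Technical coefficients a_ij = z_ij / X_j:
  a_11 = 55/550 = 0.10, a_21 = 192.5/550 = 0.35
  a_12 = 210/1400 = 0.15, a_22 = 0/1400 = 0.00
I − A =
  [   0.90    -0.15]
  [  -0.35     1.00]
det(I−A) = (0.90)(1.00) − (-0.15)(-0.35) = 0.8475
adj(I−A) = [[1.00, 0.15], [0.35, 0.90]]
(I − A)⁻¹ = adj(I−A) / det(I−A) ≈
  [   1.1799     0.1770]
  [   0.4130     1.0619]
x = (I − A)⁻¹ d = adj(I−A)·d / det(I−A), with det(I−A) = 0.8475:
  x_1 = (1.00·425 + 0.15·75) / 0.8475 = 436.25 / 0.8475 ≈ 514.749
  x_2 = (0.35·425 + 0.90·75) / 0.8475 = 216.25 / 0.8475 ≈ 255.162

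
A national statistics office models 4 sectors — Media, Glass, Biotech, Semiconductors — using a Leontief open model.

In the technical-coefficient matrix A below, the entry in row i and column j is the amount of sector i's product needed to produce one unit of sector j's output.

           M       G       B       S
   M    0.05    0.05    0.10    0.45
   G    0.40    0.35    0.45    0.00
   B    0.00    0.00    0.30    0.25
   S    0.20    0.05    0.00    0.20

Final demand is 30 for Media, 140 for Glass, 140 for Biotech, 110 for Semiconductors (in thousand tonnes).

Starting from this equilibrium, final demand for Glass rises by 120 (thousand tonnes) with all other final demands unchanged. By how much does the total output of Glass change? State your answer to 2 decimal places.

I − A =
  [   0.95    -0.05    -0.10    -0.45]
  [  -0.40     0.65    -0.45     0.00]
  [   0.00     0.00     0.70    -0.25]
  [  -0.20    -0.05     0.00     0.80]
Compute the cofactors C_ij = (−1)^(i+j)·(3×3 minor ij) of I−A; the adjugate is their transpose:
adj(I−A) = Cᵀ =
  [ 0.358375   0.045000   0.080125   0.226625]
  [ 0.246500   0.464000   0.333500   0.242875]
  [ 0.037500   0.014375   0.410500   0.149375]
  [ 0.105000   0.040250   0.040875   0.418250]
det(I−A) = Σ_j (I−A)_1j·C_1j = (0.95)(0.358375) + (-0.05)(0.246500) + (-0.10)(0.037500) + (-0.45)(0.105000) = 0.27713125
(I − A)⁻¹ = adj(I−A) / det(I−A) ≈
  [   1.2932     0.1624     0.2891     0.8178]
  [   0.8895     1.6743     1.2034     0.8764]
  [   0.1353     0.0519     1.4812     0.5390]
  [   0.3789     0.1452     0.1475     1.5092]
Δx = (I − A)⁻¹ Δd with Δd having +120 in the Glass component and 0 elsewhere.
So Δx_G = L_GG · (+120), where L_GG = adj(I−A)_GG / det(I−A) = 0.464000 / 0.27713125.
Δx_G = 0.464000 × (+120) / 0.27713125 = 55.68 / 0.27713125 ≈ 200.92.

Δx_G = 200.92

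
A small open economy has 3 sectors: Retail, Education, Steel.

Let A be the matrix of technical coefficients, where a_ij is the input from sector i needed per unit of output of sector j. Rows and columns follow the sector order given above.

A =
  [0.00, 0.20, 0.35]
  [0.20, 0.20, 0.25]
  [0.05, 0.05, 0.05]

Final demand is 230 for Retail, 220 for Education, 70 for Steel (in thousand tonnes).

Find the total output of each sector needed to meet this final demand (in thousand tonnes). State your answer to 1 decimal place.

x_R = 349.1, x_E = 397.6, x_S = 113.0

I − A =
  [   1.00    -0.20    -0.35]
  [  -0.20     0.80    -0.25]
  [  -0.05    -0.05     0.95]
Cofactors of I−A, C_ij = (−1)^(i+j)·(minor ij) (rows/columns in the sector order above):
  C_11 = (0.80)(0.95) − (-0.25)(-0.05) = 0.7475
  C_12 = −[(-0.20)(0.95) − (-0.25)(-0.05)] = 0.2025
  C_13 = (-0.20)(-0.05) − (0.80)(-0.05) = 0.0500
  C_21 = −[(-0.20)(0.95) − (-0.35)(-0.05)] = 0.2075
  C_22 = (1.00)(0.95) − (-0.35)(-0.05) = 0.9325
  C_23 = −[(1.00)(-0.05) − (-0.20)(-0.05)] = 0.0600
  C_31 = (-0.20)(-0.25) − (-0.35)(0.80) = 0.3300
  C_32 = −[(1.00)(-0.25) − (-0.35)(-0.20)] = 0.3200
  C_33 = (1.00)(0.80) − (-0.20)(-0.20) = 0.7600
det(I−A) = Σ_j (I−A)_1j·C_1j = (1.00)(0.7475) + (-0.20)(0.2025) + (-0.35)(0.0500) = 0.6895
adj(I−A) = Cᵀ =
  [ 0.7475   0.2075   0.3300]
  [ 0.2025   0.9325   0.3200]
  [ 0.0500   0.0600   0.7600]
(I − A)⁻¹ = adj(I−A) / det(I−A) ≈
  [   1.0841     0.3009     0.4786]
  [   0.2937     1.3524     0.4641]
  [   0.0725     0.0870     1.1022]
x = (I − A)⁻¹ d = adj(I−A)·d / det(I−A), with det(I−A) = 0.6895:
  x_R = (0.7475·230 + 0.2075·220 + 0.3300·70) / 0.6895 = 240.675 / 0.6895 ≈ 349.1
  x_E = (0.2025·230 + 0.9325·220 + 0.3200·70) / 0.6895 = 274.125 / 0.6895 ≈ 397.6
  x_S = (0.0500·230 + 0.0600·220 + 0.7600·70) / 0.6895 = 77.90 / 0.6895 ≈ 113.0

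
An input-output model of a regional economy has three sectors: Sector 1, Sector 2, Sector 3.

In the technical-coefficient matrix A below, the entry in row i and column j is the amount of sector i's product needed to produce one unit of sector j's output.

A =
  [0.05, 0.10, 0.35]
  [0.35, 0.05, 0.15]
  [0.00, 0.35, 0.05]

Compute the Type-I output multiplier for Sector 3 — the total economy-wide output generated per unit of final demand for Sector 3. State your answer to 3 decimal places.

m_3 = 2.024

I − A =
  [   0.95    -0.10    -0.35]
  [  -0.35     0.95    -0.15]
  [   0.00    -0.35     0.95]
Cofactors of I−A, C_ij = (−1)^(i+j)·(minor ij) (rows/columns in the sector order above):
  C_11 = (0.95)(0.95) − (-0.15)(-0.35) = 0.8500
  C_12 = −[(-0.35)(0.95) − (-0.15)(0.00)] = 0.3325
  C_13 = (-0.35)(-0.35) − (0.95)(0.00) = 0.1225
  C_21 = −[(-0.10)(0.95) − (-0.35)(-0.35)] = 0.2175
  C_22 = (0.95)(0.95) − (-0.35)(0.00) = 0.9025
  C_23 = −[(0.95)(-0.35) − (-0.10)(0.00)] = 0.3325
  C_31 = (-0.10)(-0.15) − (-0.35)(0.95) = 0.3475
  C_32 = −[(0.95)(-0.15) − (-0.35)(-0.35)] = 0.2650
  C_33 = (0.95)(0.95) − (-0.10)(-0.35) = 0.8675
det(I−A) = Σ_j (I−A)_1j·C_1j = (0.95)(0.8500) + (-0.10)(0.3325) + (-0.35)(0.1225) = 0.731375
adj(I−A) = Cᵀ =
  [ 0.8500   0.2175   0.3475]
  [ 0.3325   0.9025   0.2650]
  [ 0.1225   0.3325   0.8675]
(I − A)⁻¹ = adj(I−A) / det(I−A) ≈
  [   1.1622     0.2974     0.4751]
  [   0.4546     1.2340     0.3623]
  [   0.1675     0.4546     1.1861]
The output multiplier for sector j is the column-j sum of the Leontief inverse (I − A)⁻¹ = adj(I−A) / det(I−A).
Column 3 of adj(I−A): (0.3475, 0.2650, 0.8675); det(I−A) = 0.731375.
m_3 = (0.3475 + 0.2650 + 0.8675) / 0.731375 = 1.48 / 0.731375 ≈ 2.024.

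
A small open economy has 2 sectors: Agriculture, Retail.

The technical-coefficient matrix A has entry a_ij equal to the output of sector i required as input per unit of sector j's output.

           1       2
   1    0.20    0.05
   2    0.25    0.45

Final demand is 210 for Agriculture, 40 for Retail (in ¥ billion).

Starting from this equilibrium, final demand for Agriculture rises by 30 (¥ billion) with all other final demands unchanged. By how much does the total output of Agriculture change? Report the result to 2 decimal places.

Δx_1 = 38.60

I − A =
  [   0.80    -0.05]
  [  -0.25     0.55]
det(I−A) = (0.80)(0.55) − (-0.05)(-0.25) = 0.4275
adj(I−A) = [[0.55, 0.05], [0.25, 0.80]]
(I − A)⁻¹ = adj(I−A) / det(I−A) ≈
  [   1.2865     0.1170]
  [   0.5848     1.8713]
Δx = (I − A)⁻¹ Δd with Δd having +30 in the Agriculture component and 0 elsewhere.
So Δx_1 = L_11 · (+30), where L_11 = adj(I−A)_11 / det(I−A) = 0.55 / 0.4275.
Δx_1 = 0.55 × (+30) / 0.4275 = 16.50 / 0.4275 ≈ 38.60.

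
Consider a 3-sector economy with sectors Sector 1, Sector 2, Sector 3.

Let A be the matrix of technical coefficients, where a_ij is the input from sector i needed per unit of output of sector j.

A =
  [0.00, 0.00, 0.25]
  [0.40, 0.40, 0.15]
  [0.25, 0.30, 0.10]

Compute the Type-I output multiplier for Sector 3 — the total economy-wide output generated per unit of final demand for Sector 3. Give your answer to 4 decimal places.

I − A =
  [   1.00     0.00    -0.25]
  [  -0.40     0.60    -0.15]
  [  -0.25    -0.30     0.90]
Cofactors of I−A, C_ij = (−1)^(i+j)·(minor ij) (rows/columns in the sector order above):
  C_11 = (0.60)(0.90) − (-0.15)(-0.30) = 0.4950
  C_12 = −[(-0.40)(0.90) − (-0.15)(-0.25)] = 0.3975
  C_13 = (-0.40)(-0.30) − (0.60)(-0.25) = 0.2700
  C_21 = −[(0.00)(0.90) − (-0.25)(-0.30)] = 0.0750
  C_22 = (1.00)(0.90) − (-0.25)(-0.25) = 0.8375
  C_23 = −[(1.00)(-0.30) − (0.00)(-0.25)] = 0.3000
  C_31 = (0.00)(-0.15) − (-0.25)(0.60) = 0.1500
  C_32 = −[(1.00)(-0.15) − (-0.25)(-0.40)] = 0.2500
  C_33 = (1.00)(0.60) − (0.00)(-0.40) = 0.6000
det(I−A) = Σ_j (I−A)_1j·C_1j = (1.00)(0.4950) + (0.00)(0.3975) + (-0.25)(0.2700) = 0.4275
adj(I−A) = Cᵀ =
  [ 0.4950   0.0750   0.1500]
  [ 0.3975   0.8375   0.2500]
  [ 0.2700   0.3000   0.6000]
(I − A)⁻¹ = adj(I−A) / det(I−A) ≈
  [   1.15789     0.17544     0.35088]
  [   0.92982     1.95906     0.58480]
  [   0.63158     0.70175     1.40351]
The output multiplier for sector j is the column-j sum of the Leontief inverse (I − A)⁻¹ = adj(I−A) / det(I−A).
Column 3 of adj(I−A): (0.1500, 0.2500, 0.6000); det(I−A) = 0.4275.
m_3 = (0.1500 + 0.2500 + 0.6000) / 0.4275 = 1.00 / 0.4275 ≈ 2.3392.

m_3 = 2.3392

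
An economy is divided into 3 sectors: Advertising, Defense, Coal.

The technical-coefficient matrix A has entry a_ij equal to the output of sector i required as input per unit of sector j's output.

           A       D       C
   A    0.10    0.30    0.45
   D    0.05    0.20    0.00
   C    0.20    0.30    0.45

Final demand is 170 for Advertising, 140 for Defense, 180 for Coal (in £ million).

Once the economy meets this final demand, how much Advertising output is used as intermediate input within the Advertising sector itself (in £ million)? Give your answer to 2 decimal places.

z_AA = 58.77

I − A =
  [   0.90    -0.30    -0.45]
  [  -0.05     0.80     0.00]
  [  -0.20    -0.30     0.55]
Cofactors of I−A, C_ij = (−1)^(i+j)·(minor ij) (rows/columns in the sector order above):
  C_11 = (0.80)(0.55) − (0.00)(-0.30) = 0.4400
  C_12 = −[(-0.05)(0.55) − (0.00)(-0.20)] = 0.0275
  C_13 = (-0.05)(-0.30) − (0.80)(-0.20) = 0.1750
  C_21 = −[(-0.30)(0.55) − (-0.45)(-0.30)] = 0.3000
  C_22 = (0.90)(0.55) − (-0.45)(-0.20) = 0.4050
  C_23 = −[(0.90)(-0.30) − (-0.30)(-0.20)] = 0.3300
  C_31 = (-0.30)(0.00) − (-0.45)(0.80) = 0.3600
  C_32 = −[(0.90)(0.00) − (-0.45)(-0.05)] = 0.0225
  C_33 = (0.90)(0.80) − (-0.30)(-0.05) = 0.7050
det(I−A) = Σ_j (I−A)_1j·C_1j = (0.90)(0.4400) + (-0.30)(0.0275) + (-0.45)(0.1750) = 0.3090
adj(I−A) = Cᵀ =
  [ 0.4400   0.3000   0.3600]
  [ 0.0275   0.4050   0.0225]
  [ 0.1750   0.3300   0.7050]
(I − A)⁻¹ = adj(I−A) / det(I−A) ≈
  [   1.4239     0.9709     1.1650]
  [   0.0890     1.3107     0.0728]
  [   0.5663     1.0680     2.2816]
First solve x = (I − A)⁻¹ d = adj(I−A)·d / det(I−A); in particular x_A = (0.4400·170 + 0.3000·140 + 0.3600·180) / 0.3090 = 181.60 / 0.3090 ≈ 587.7023.
Intermediate flow from A to A: z_AA = a_AA · x_A = 0.10 × 181.60 / 0.3090 = 18.16 / 0.3090 ≈ 58.77.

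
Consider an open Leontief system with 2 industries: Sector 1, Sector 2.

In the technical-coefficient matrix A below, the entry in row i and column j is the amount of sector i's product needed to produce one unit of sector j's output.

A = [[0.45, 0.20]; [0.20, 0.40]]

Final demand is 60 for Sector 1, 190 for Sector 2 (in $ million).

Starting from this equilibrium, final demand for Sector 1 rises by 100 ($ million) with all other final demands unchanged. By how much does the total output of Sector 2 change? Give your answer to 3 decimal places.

I − A =
  [   0.55    -0.20]
  [  -0.20     0.60]
det(I−A) = (0.55)(0.60) − (-0.20)(-0.20) = 0.2900
adj(I−A) = [[0.60, 0.20], [0.20, 0.55]]
(I − A)⁻¹ = adj(I−A) / det(I−A) ≈
  [   2.0690     0.6897]
  [   0.6897     1.8966]
Δx = (I − A)⁻¹ Δd with Δd having +100 in the Sector 1 component and 0 elsewhere.
So Δx_2 = L_21 · (+100), where L_21 = adj(I−A)_21 / det(I−A) = 0.20 / 0.2900.
Δx_2 = 0.20 × (+100) / 0.2900 = 20.00 / 0.2900 ≈ 68.966.

Δx_2 = 68.966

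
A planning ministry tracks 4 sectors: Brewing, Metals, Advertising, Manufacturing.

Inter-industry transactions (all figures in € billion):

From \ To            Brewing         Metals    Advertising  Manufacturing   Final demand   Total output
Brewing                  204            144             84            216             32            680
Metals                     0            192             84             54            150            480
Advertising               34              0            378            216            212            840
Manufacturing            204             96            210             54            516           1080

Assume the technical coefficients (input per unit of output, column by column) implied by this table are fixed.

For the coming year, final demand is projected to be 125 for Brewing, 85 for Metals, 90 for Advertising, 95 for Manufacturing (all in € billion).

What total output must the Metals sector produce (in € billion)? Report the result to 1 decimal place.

Technical coefficients a_ij = z_ij / X_j:
  a_11 = 204/680 = 0.30, a_21 = 0/680 = 0.00, a_31 = 34/680 = 0.05, a_41 = 204/680 = 0.30
  a_12 = 144/480 = 0.30, a_22 = 192/480 = 0.40, a_32 = 0/480 = 0.00, a_42 = 96/480 = 0.20
  a_13 = 84/840 = 0.10, a_23 = 84/840 = 0.10, a_33 = 378/840 = 0.45, a_43 = 210/840 = 0.25
  a_14 = 216/1080 = 0.20, a_24 = 54/1080 = 0.05, a_34 = 216/1080 = 0.20, a_44 = 54/1080 = 0.05
I − A =
  [   0.70    -0.30    -0.10    -0.20]
  [   0.00     0.60    -0.10    -0.05]
  [  -0.05     0.00     0.55    -0.20]
  [  -0.30    -0.20    -0.25     0.95]
Compute the cofactors C_ij = (−1)^(i+j)·(3×3 minor ij) of I−A; the adjugate is their transpose:
adj(I−A) = Cᵀ =
  [ 0.274000   0.167750   0.122250   0.092250]
  [ 0.019625   0.284500   0.070750   0.034000]
  [ 0.064000   0.062250   0.351500   0.090750]
  [ 0.107500   0.129250   0.146000   0.226500]
det(I−A) = Σ_j (I−A)_1j·C_1j = (0.70)(0.274000) + (-0.30)(0.019625) + (-0.10)(0.064000) + (-0.20)(0.107500) = 0.1580125
(I − A)⁻¹ = adj(I−A) / det(I−A) ≈
  [   1.7340     1.0616     0.7737     0.5838]
  [   0.1242     1.8005     0.4477     0.2152]
  [   0.4050     0.3940     2.2245     0.5743]
  [   0.6803     0.8180     0.9240     1.4334]
x = (I − A)⁻¹ d = adj(I−A)·d / det(I−A), with det(I−A) = 0.1580125:
  x_1 = (0.274000·125 + 0.167750·85 + 0.122250·90 + 0.092250·95) / 0.1580125 = 68.275 / 0.1580125 ≈ 432.1
  x_2 = (0.019625·125 + 0.284500·85 + 0.070750·90 + 0.034000·95) / 0.1580125 = 36.233125 / 0.1580125 ≈ 229.3
  x_3 = (0.064000·125 + 0.062250·85 + 0.351500·90 + 0.090750·95) / 0.1580125 = 53.5475 / 0.1580125 ≈ 338.9
  x_4 = (0.107500·125 + 0.129250·85 + 0.146000·90 + 0.226500·95) / 0.1580125 = 59.08125 / 0.1580125 ≈ 373.9

x_2 = 229.3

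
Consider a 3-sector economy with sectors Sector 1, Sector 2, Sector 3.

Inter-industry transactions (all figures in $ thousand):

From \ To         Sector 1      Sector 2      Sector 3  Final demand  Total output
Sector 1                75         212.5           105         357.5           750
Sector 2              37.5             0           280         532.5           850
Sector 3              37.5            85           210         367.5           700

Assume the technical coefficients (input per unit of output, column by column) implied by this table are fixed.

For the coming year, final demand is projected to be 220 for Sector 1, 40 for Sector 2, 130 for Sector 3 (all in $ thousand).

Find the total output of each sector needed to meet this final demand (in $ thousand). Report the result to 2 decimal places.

Technical coefficients a_ij = z_ij / X_j:
  a_11 = 75/750 = 0.10, a_21 = 37.5/750 = 0.05, a_31 = 37.5/750 = 0.05
  a_12 = 212.5/850 = 0.25, a_22 = 0/850 = 0.00, a_32 = 85/850 = 0.10
  a_13 = 105/700 = 0.15, a_23 = 280/700 = 0.40, a_33 = 210/700 = 0.30
I − A =
  [   0.90    -0.25    -0.15]
  [  -0.05     1.00    -0.40]
  [  -0.05    -0.10     0.70]
Cofactors of I−A, C_ij = (−1)^(i+j)·(minor ij) (rows/columns in the sector order above):
  C_11 = (1.00)(0.70) − (-0.40)(-0.10) = 0.6600
  C_12 = −[(-0.05)(0.70) − (-0.40)(-0.05)] = 0.0550
  C_13 = (-0.05)(-0.10) − (1.00)(-0.05) = 0.0550
  C_21 = −[(-0.25)(0.70) − (-0.15)(-0.10)] = 0.1900
  C_22 = (0.90)(0.70) − (-0.15)(-0.05) = 0.6225
  C_23 = −[(0.90)(-0.10) − (-0.25)(-0.05)] = 0.1025
  C_31 = (-0.25)(-0.40) − (-0.15)(1.00) = 0.2500
  C_32 = −[(0.90)(-0.40) − (-0.15)(-0.05)] = 0.3675
  C_33 = (0.90)(1.00) − (-0.25)(-0.05) = 0.8875
det(I−A) = Σ_j (I−A)_1j·C_1j = (0.90)(0.6600) + (-0.25)(0.0550) + (-0.15)(0.0550) = 0.5720
adj(I−A) = Cᵀ =
  [ 0.6600   0.1900   0.2500]
  [ 0.0550   0.6225   0.3675]
  [ 0.0550   0.1025   0.8875]
(I − A)⁻¹ = adj(I−A) / det(I−A) ≈
  [   1.1538     0.3322     0.4371]
  [   0.0962     1.0883     0.6425]
  [   0.0962     0.1792     1.5516]
x = (I − A)⁻¹ d = adj(I−A)·d / det(I−A), with det(I−A) = 0.5720:
  x_1 = (0.6600·220 + 0.1900·40 + 0.2500·130) / 0.5720 = 185.30 / 0.5720 ≈ 323.95
  x_2 = (0.0550·220 + 0.6225·40 + 0.3675·130) / 0.5720 = 84.775 / 0.5720 ≈ 148.21
  x_3 = (0.0550·220 + 0.1025·40 + 0.8875·130) / 0.5720 = 131.575 / 0.5720 ≈ 230.03

x_1 = 323.95, x_2 = 148.21, x_3 = 230.03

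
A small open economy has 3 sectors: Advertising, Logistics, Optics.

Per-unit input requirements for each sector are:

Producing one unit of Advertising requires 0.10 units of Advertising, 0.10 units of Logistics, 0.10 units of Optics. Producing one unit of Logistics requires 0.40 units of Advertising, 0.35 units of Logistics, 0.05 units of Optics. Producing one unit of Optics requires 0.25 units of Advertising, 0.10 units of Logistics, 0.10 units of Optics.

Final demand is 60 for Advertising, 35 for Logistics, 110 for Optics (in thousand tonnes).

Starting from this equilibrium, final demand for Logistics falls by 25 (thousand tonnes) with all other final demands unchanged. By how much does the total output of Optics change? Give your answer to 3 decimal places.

Δx_O = -4.575

I − A =
  [   0.90    -0.40    -0.25]
  [  -0.10     0.65    -0.10]
  [  -0.10    -0.05     0.90]
Cofactors of I−A, C_ij = (−1)^(i+j)·(minor ij) (rows/columns in the sector order above):
  C_11 = (0.65)(0.90) − (-0.10)(-0.05) = 0.5800
  C_12 = −[(-0.10)(0.90) − (-0.10)(-0.10)] = 0.1000
  C_13 = (-0.10)(-0.05) − (0.65)(-0.10) = 0.0700
  C_21 = −[(-0.40)(0.90) − (-0.25)(-0.05)] = 0.3725
  C_22 = (0.90)(0.90) − (-0.25)(-0.10) = 0.7850
  C_23 = −[(0.90)(-0.05) − (-0.40)(-0.10)] = 0.0850
  C_31 = (-0.40)(-0.10) − (-0.25)(0.65) = 0.2025
  C_32 = −[(0.90)(-0.10) − (-0.25)(-0.10)] = 0.1150
  C_33 = (0.90)(0.65) − (-0.40)(-0.10) = 0.5450
det(I−A) = Σ_j (I−A)_1j·C_1j = (0.90)(0.5800) + (-0.40)(0.1000) + (-0.25)(0.0700) = 0.4645
adj(I−A) = Cᵀ =
  [ 0.5800   0.3725   0.2025]
  [ 0.1000   0.7850   0.1150]
  [ 0.0700   0.0850   0.5450]
(I − A)⁻¹ = adj(I−A) / det(I−A) ≈
  [   1.2487     0.8019     0.4360]
  [   0.2153     1.6900     0.2476]
  [   0.1507     0.1830     1.1733]
Δx = (I − A)⁻¹ Δd with Δd having -25 in the Logistics component and 0 elsewhere.
So Δx_O = L_OL · (-25), where L_OL = adj(I−A)_OL / det(I−A) = 0.0850 / 0.4645.
Δx_O = 0.0850 × (-25) / 0.4645 = -2.125 / 0.4645 ≈ -4.575.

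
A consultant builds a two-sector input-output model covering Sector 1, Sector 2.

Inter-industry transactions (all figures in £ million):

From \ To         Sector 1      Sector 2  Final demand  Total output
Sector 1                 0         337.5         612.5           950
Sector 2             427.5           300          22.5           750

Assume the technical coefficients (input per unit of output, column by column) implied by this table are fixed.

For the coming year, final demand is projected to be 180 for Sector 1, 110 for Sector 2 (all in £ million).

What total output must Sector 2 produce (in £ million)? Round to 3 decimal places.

Technical coefficients a_ij = z_ij / X_j:
  a_11 = 0/950 = 0.00, a_21 = 427.5/950 = 0.45
  a_12 = 337.5/750 = 0.45, a_22 = 300/750 = 0.40
I − A =
  [   1.00    -0.45]
  [  -0.45     0.60]
det(I−A) = (1.00)(0.60) − (-0.45)(-0.45) = 0.3975
adj(I−A) = [[0.60, 0.45], [0.45, 1.00]]
(I − A)⁻¹ = adj(I−A) / det(I−A) ≈
  [   1.5094     1.1321]
  [   1.1321     2.5157]
x = (I − A)⁻¹ d = adj(I−A)·d / det(I−A), with det(I−A) = 0.3975:
  x_1 = (0.60·180 + 0.45·110) / 0.3975 = 157.50 / 0.3975 ≈ 396.226
  x_2 = (0.45·180 + 1.00·110) / 0.3975 = 191.00 / 0.3975 ≈ 480.503

x_2 = 480.503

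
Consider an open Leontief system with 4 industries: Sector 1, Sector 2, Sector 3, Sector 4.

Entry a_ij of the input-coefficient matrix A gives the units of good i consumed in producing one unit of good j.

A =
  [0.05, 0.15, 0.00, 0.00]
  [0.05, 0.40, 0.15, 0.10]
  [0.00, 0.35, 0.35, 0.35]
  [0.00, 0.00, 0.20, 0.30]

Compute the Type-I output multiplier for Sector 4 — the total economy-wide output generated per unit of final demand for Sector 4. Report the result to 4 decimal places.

m_4 = 3.8579

I − A =
  [   0.95    -0.15     0.00     0.00]
  [  -0.05     0.60    -0.15    -0.10]
  [   0.00    -0.35     0.65    -0.35]
  [   0.00     0.00    -0.20     0.70]
Compute the cofactors C_ij = (−1)^(i+j)·(3×3 minor ij) of I−A; the adjugate is their transpose:
adj(I−A) = Cᵀ =
  [ 0.187250   0.057750   0.018750   0.017625]
  [ 0.019250   0.365750   0.118750   0.111625]
  [ 0.012250   0.232750   0.393750   0.230125]
  [ 0.003500   0.066500   0.112500   0.315750]
det(I−A) = Σ_j (I−A)_1j·C_1j = (0.95)(0.187250) + (-0.15)(0.019250) + (0.00)(0.012250) + (0.00)(0.003500) = 0.1750
(I − A)⁻¹ = adj(I−A) / det(I−A) ≈
  [   1.07000     0.33000     0.10714     0.10071]
  [   0.11000     2.09000     0.67857     0.63786]
  [   0.07000     1.33000     2.25000     1.31500]
  [   0.02000     0.38000     0.64286     1.80429]
The output multiplier for sector j is the column-j sum of the Leontief inverse (I − A)⁻¹ = adj(I−A) / det(I−A).
Column 4 of adj(I−A): (0.017625, 0.111625, 0.230125, 0.315750); det(I−A) = 0.1750.
m_4 = (0.017625 + 0.111625 + 0.230125 + 0.315750) / 0.1750 = 0.675125 / 0.1750 ≈ 3.8579.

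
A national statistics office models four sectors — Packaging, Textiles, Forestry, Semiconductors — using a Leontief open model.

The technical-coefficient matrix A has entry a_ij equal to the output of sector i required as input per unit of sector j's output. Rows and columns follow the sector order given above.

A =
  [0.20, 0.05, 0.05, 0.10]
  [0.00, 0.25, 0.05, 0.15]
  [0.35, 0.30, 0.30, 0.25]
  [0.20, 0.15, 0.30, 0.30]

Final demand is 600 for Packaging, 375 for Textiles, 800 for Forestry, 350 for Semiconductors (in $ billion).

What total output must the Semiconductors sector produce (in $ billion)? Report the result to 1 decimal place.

I − A =
  [   0.80    -0.05    -0.05    -0.10]
  [   0.00     0.75    -0.05    -0.15]
  [  -0.35    -0.30     0.70    -0.25]
  [  -0.20    -0.15    -0.30     0.70]
Compute the cofactors C_ij = (−1)^(i+j)·(3×3 minor ij) of I−A; the adjugate is their transpose:
adj(I−A) = Cᵀ =
  [ 0.269625   0.052625   0.052375   0.068500]
  [ 0.051500   0.292750   0.064500   0.093125]
  [ 0.222375   0.212000   0.385500   0.214875]
  [ 0.183375   0.168625   0.194000   0.394000]
det(I−A) = Σ_j (I−A)_1j·C_1j = (0.80)(0.269625) + (-0.05)(0.051500) + (-0.05)(0.222375) + (-0.10)(0.183375) = 0.18366875
(I − A)⁻¹ = adj(I−A) / det(I−A) ≈
  [   1.4680     0.2865     0.2852     0.3730]
  [   0.2804     1.5939     0.3512     0.5070]
  [   1.2107     1.1543     2.0989     1.1699]
  [   0.9984     0.9181     1.0562     2.1452]
x = (I − A)⁻¹ d = adj(I−A)·d / det(I−A), with det(I−A) = 0.18366875:
  x_P = (0.269625·600 + 0.052625·375 + 0.052375·800 + 0.068500·350) / 0.18366875 = 247.384375 / 0.18366875 ≈ 1346.9
  x_T = (0.051500·600 + 0.292750·375 + 0.064500·800 + 0.093125·350) / 0.18366875 = 224.875 / 0.18366875 ≈ 1224.4
  x_F = (0.222375·600 + 0.212000·375 + 0.385500·800 + 0.214875·350) / 0.18366875 = 596.53125 / 0.18366875 ≈ 3247.9
  x_S = (0.183375·600 + 0.168625·375 + 0.194000·800 + 0.394000·350) / 0.18366875 = 466.359375 / 0.18366875 ≈ 2539.1

x_S = 2539.1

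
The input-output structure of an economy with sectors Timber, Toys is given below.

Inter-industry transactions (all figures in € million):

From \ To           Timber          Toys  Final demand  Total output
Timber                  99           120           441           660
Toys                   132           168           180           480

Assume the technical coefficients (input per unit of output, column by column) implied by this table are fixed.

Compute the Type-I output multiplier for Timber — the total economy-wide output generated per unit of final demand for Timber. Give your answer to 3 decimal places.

Technical coefficients a_ij = z_ij / X_j:
  a_11 = 99/660 = 0.15, a_21 = 132/660 = 0.20
  a_12 = 120/480 = 0.25, a_22 = 168/480 = 0.35
I − A =
  [   0.85    -0.25]
  [  -0.20     0.65]
det(I−A) = (0.85)(0.65) − (-0.25)(-0.20) = 0.5025
adj(I−A) = [[0.65, 0.25], [0.20, 0.85]]
(I − A)⁻¹ = adj(I−A) / det(I−A) ≈
  [   1.2935     0.4975]
  [   0.3980     1.6915]
The output multiplier for sector j is the column-j sum of the Leontief inverse (I − A)⁻¹ = adj(I−A) / det(I−A).
Column 1 of adj(I−A): (0.65, 0.20); det(I−A) = 0.5025.
m_1 = (0.65 + 0.20) / 0.5025 = 0.85 / 0.5025 ≈ 1.692.

m_1 = 1.692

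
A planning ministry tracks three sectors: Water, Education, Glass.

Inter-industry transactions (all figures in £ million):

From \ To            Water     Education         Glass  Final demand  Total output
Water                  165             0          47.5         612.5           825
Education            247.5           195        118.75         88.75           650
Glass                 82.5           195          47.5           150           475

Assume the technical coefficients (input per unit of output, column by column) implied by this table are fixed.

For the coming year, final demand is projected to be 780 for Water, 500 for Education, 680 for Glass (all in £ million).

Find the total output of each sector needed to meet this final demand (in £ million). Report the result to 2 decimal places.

Technical coefficients a_ij = z_ij / X_j:
  a_11 = 165/825 = 0.20, a_21 = 247.5/825 = 0.30, a_31 = 82.5/825 = 0.10
  a_12 = 0/650 = 0.00, a_22 = 195/650 = 0.30, a_32 = 195/650 = 0.30
  a_13 = 47.5/475 = 0.10, a_23 = 118.75/475 = 0.25, a_33 = 47.5/475 = 0.10
I − A =
  [   0.80     0.00    -0.10]
  [  -0.30     0.70    -0.25]
  [  -0.10    -0.30     0.90]
Cofactors of I−A, C_ij = (−1)^(i+j)·(minor ij) (rows/columns in the sector order above):
  C_11 = (0.70)(0.90) − (-0.25)(-0.30) = 0.5550
  C_12 = −[(-0.30)(0.90) − (-0.25)(-0.10)] = 0.2950
  C_13 = (-0.30)(-0.30) − (0.70)(-0.10) = 0.1600
  C_21 = −[(0.00)(0.90) − (-0.10)(-0.30)] = 0.0300
  C_22 = (0.80)(0.90) − (-0.10)(-0.10) = 0.7100
  C_23 = −[(0.80)(-0.30) − (0.00)(-0.10)] = 0.2400
  C_31 = (0.00)(-0.25) − (-0.10)(0.70) = 0.0700
  C_32 = −[(0.80)(-0.25) − (-0.10)(-0.30)] = 0.2300
  C_33 = (0.80)(0.70) − (0.00)(-0.30) = 0.5600
det(I−A) = Σ_j (I−A)_1j·C_1j = (0.80)(0.5550) + (0.00)(0.2950) + (-0.10)(0.1600) = 0.4280
adj(I−A) = Cᵀ =
  [ 0.5550   0.0300   0.0700]
  [ 0.2950   0.7100   0.2300]
  [ 0.1600   0.2400   0.5600]
(I − A)⁻¹ = adj(I−A) / det(I−A) ≈
  [   1.2967     0.0701     0.1636]
  [   0.6893     1.6589     0.5374]
  [   0.3738     0.5607     1.3084]
x = (I − A)⁻¹ d = adj(I−A)·d / det(I−A), with det(I−A) = 0.4280:
  x_1 = (0.5550·780 + 0.0300·500 + 0.0700·680) / 0.4280 = 495.50 / 0.4280 ≈ 1157.71
  x_2 = (0.2950·780 + 0.7100·500 + 0.2300·680) / 0.4280 = 741.50 / 0.4280 ≈ 1732.48
  x_3 = (0.1600·780 + 0.2400·500 + 0.5600·680) / 0.4280 = 625.60 / 0.4280 ≈ 1461.68

x_1 = 1157.71, x_2 = 1732.48, x_3 = 1461.68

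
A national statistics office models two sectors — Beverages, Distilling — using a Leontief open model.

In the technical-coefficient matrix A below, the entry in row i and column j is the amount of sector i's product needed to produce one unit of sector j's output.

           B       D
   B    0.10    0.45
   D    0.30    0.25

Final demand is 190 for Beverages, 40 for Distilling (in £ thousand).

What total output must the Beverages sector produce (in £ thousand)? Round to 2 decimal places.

I − A =
  [   0.90    -0.45]
  [  -0.30     0.75]
det(I−A) = (0.90)(0.75) − (-0.45)(-0.30) = 0.5400
adj(I−A) = [[0.75, 0.45], [0.30, 0.90]]
(I − A)⁻¹ = adj(I−A) / det(I−A) ≈
  [   1.3889     0.8333]
  [   0.5556     1.6667]
x = (I − A)⁻¹ d = adj(I−A)·d / det(I−A), with det(I−A) = 0.5400:
  x_B = (0.75·190 + 0.45·40) / 0.5400 = 160.50 / 0.5400 ≈ 297.22
  x_D = (0.30·190 + 0.90·40) / 0.5400 = 93.00 / 0.5400 ≈ 172.22

x_B = 297.22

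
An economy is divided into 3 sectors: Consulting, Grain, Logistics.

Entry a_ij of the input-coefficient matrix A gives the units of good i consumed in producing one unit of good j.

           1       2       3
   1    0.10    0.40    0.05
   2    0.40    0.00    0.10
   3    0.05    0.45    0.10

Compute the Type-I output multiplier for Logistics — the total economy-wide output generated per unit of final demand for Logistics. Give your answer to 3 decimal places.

m_3 = 1.536

I − A =
  [   0.90    -0.40    -0.05]
  [  -0.40     1.00    -0.10]
  [  -0.05    -0.45     0.90]
Cofactors of I−A, C_ij = (−1)^(i+j)·(minor ij) (rows/columns in the sector order above):
  C_11 = (1.00)(0.90) − (-0.10)(-0.45) = 0.8550
  C_12 = −[(-0.40)(0.90) − (-0.10)(-0.05)] = 0.3650
  C_13 = (-0.40)(-0.45) − (1.00)(-0.05) = 0.2300
  C_21 = −[(-0.40)(0.90) − (-0.05)(-0.45)] = 0.3825
  C_22 = (0.90)(0.90) − (-0.05)(-0.05) = 0.8075
  C_23 = −[(0.90)(-0.45) − (-0.40)(-0.05)] = 0.4250
  C_31 = (-0.40)(-0.10) − (-0.05)(1.00) = 0.0900
  C_32 = −[(0.90)(-0.10) − (-0.05)(-0.40)] = 0.1100
  C_33 = (0.90)(1.00) − (-0.40)(-0.40) = 0.7400
det(I−A) = Σ_j (I−A)_1j·C_1j = (0.90)(0.8550) + (-0.40)(0.3650) + (-0.05)(0.2300) = 0.6120
adj(I−A) = Cᵀ =
  [ 0.8550   0.3825   0.0900]
  [ 0.3650   0.8075   0.1100]
  [ 0.2300   0.4250   0.7400]
(I − A)⁻¹ = adj(I−A) / det(I−A) ≈
  [   1.3971     0.6250     0.1471]
  [   0.5964     1.3194     0.1797]
  [   0.3758     0.6944     1.2092]
The output multiplier for sector j is the column-j sum of the Leontief inverse (I − A)⁻¹ = adj(I−A) / det(I−A).
Column 3 of adj(I−A): (0.0900, 0.1100, 0.7400); det(I−A) = 0.6120.
m_3 = (0.0900 + 0.1100 + 0.7400) / 0.6120 = 0.94 / 0.6120 ≈ 1.536.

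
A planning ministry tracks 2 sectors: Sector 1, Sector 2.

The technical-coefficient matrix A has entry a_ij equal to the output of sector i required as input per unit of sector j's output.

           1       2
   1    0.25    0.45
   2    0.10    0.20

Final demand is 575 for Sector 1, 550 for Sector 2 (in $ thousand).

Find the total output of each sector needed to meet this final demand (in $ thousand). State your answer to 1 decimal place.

I − A =
  [   0.75    -0.45]
  [  -0.10     0.80]
det(I−A) = (0.75)(0.80) − (-0.45)(-0.10) = 0.5550
adj(I−A) = [[0.80, 0.45], [0.10, 0.75]]
(I − A)⁻¹ = adj(I−A) / det(I−A) ≈
  [   1.4414     0.8108]
  [   0.1802     1.3514]
x = (I − A)⁻¹ d = adj(I−A)·d / det(I−A), with det(I−A) = 0.5550:
  x_1 = (0.80·575 + 0.45·550) / 0.5550 = 707.50 / 0.5550 ≈ 1274.8
  x_2 = (0.10·575 + 0.75·550) / 0.5550 = 470.00 / 0.5550 ≈ 846.8

x_1 = 1274.8, x_2 = 846.8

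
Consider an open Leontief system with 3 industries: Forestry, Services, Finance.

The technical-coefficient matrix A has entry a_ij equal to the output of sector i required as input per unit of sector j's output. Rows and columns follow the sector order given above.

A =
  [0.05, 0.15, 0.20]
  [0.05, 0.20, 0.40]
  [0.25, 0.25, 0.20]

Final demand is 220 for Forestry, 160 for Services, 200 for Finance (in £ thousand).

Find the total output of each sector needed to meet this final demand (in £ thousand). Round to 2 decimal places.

I − A =
  [   0.95    -0.15    -0.20]
  [  -0.05     0.80    -0.40]
  [  -0.25    -0.25     0.80]
Cofactors of I−A, C_ij = (−1)^(i+j)·(minor ij) (rows/columns in the sector order above):
  C_11 = (0.80)(0.80) − (-0.40)(-0.25) = 0.5400
  C_12 = −[(-0.05)(0.80) − (-0.40)(-0.25)] = 0.1400
  C_13 = (-0.05)(-0.25) − (0.80)(-0.25) = 0.2125
  C_21 = −[(-0.15)(0.80) − (-0.20)(-0.25)] = 0.1700
  C_22 = (0.95)(0.80) − (-0.20)(-0.25) = 0.7100
  C_23 = −[(0.95)(-0.25) − (-0.15)(-0.25)] = 0.2750
  C_31 = (-0.15)(-0.40) − (-0.20)(0.80) = 0.2200
  C_32 = −[(0.95)(-0.40) − (-0.20)(-0.05)] = 0.3900
  C_33 = (0.95)(0.80) − (-0.15)(-0.05) = 0.7525
det(I−A) = Σ_j (I−A)_1j·C_1j = (0.95)(0.5400) + (-0.15)(0.1400) + (-0.20)(0.2125) = 0.4495
adj(I−A) = Cᵀ =
  [ 0.5400   0.1700   0.2200]
  [ 0.1400   0.7100   0.3900]
  [ 0.2125   0.2750   0.7525]
(I − A)⁻¹ = adj(I−A) / det(I−A) ≈
  [   1.2013     0.3782     0.4894]
  [   0.3115     1.5795     0.8676]
  [   0.4727     0.6118     1.6741]
x = (I − A)⁻¹ d = adj(I−A)·d / det(I−A), with det(I−A) = 0.4495:
  x_1 = (0.5400·220 + 0.1700·160 + 0.2200·200) / 0.4495 = 190.00 / 0.4495 ≈ 422.69
  x_2 = (0.1400·220 + 0.7100·160 + 0.3900·200) / 0.4495 = 222.40 / 0.4495 ≈ 494.77
  x_3 = (0.2125·220 + 0.2750·160 + 0.7525·200) / 0.4495 = 241.25 / 0.4495 ≈ 536.71

x_1 = 422.69, x_2 = 494.77, x_3 = 536.71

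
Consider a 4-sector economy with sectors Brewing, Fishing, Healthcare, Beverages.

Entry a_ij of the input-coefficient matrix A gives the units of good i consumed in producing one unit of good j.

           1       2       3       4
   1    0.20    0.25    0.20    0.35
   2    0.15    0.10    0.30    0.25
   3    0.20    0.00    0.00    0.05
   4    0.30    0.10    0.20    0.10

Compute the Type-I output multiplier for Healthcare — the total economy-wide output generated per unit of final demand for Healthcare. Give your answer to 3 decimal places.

m_3 = 3.245

I − A =
  [   0.80    -0.25    -0.20    -0.35]
  [  -0.15     0.90    -0.30    -0.25]
  [  -0.20     0.00     1.00    -0.05]
  [  -0.30    -0.10    -0.20     0.90]
Compute the cofactors C_ij = (−1)^(i+j)·(3×3 minor ij) of I−A; the adjugate is their transpose:
adj(I−A) = Cᵀ =
  [ 0.774500   0.258500   0.310500   0.390250]
  [ 0.277000   0.554000   0.277000   0.277000]
  [ 0.171250   0.059750   0.475750   0.109625]
  [ 0.327000   0.161000   0.240000   0.631500]
det(I−A) = Σ_j (I−A)_1j·C_1j = (0.80)(0.774500) + (-0.25)(0.277000) + (-0.20)(0.171250) + (-0.35)(0.327000) = 0.40165
(I − A)⁻¹ = adj(I−A) / det(I−A) ≈
  [   1.9283     0.6436     0.7731     0.9716]
  [   0.6897     1.3793     0.6897     0.6897]
  [   0.4264     0.1488     1.1845     0.2729]
  [   0.8141     0.4008     0.5975     1.5723]
The output multiplier for sector j is the column-j sum of the Leontief inverse (I − A)⁻¹ = adj(I−A) / det(I−A).
Column 3 of adj(I−A): (0.310500, 0.277000, 0.475750, 0.240000); det(I−A) = 0.40165.
m_3 = (0.310500 + 0.277000 + 0.475750 + 0.240000) / 0.40165 = 1.30325 / 0.40165 ≈ 3.245.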